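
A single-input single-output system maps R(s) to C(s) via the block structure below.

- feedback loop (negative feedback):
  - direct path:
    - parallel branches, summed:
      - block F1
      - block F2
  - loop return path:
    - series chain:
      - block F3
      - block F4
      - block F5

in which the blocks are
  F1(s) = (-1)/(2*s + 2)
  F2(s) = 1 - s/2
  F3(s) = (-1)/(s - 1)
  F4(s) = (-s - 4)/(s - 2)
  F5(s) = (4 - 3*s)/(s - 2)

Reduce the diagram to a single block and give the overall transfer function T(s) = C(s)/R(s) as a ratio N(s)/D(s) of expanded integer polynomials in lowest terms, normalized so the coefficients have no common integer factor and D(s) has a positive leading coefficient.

The answer is (-s^5 + 6*s^4 - 12*s^3 + 7*s^2 + 4*s - 4)/(5*s^4 - 3*s^3 - 21*s^2 + 16*s + 8).

Reasoning:
Step 1: parallel reduction of F1, F2: (-s^2 + s + 1)/(2*s + 2)
Step 2: cascade F3, F4, F5: (-3*s^2 - 8*s + 16)/(s^3 - 5*s^2 + 8*s - 4)
Step 3: collapse the loop ((F1+F2) forward, (F3*F4*F5) return), which is the overall transfer function T(s) = C(s)/R(s) in lowest terms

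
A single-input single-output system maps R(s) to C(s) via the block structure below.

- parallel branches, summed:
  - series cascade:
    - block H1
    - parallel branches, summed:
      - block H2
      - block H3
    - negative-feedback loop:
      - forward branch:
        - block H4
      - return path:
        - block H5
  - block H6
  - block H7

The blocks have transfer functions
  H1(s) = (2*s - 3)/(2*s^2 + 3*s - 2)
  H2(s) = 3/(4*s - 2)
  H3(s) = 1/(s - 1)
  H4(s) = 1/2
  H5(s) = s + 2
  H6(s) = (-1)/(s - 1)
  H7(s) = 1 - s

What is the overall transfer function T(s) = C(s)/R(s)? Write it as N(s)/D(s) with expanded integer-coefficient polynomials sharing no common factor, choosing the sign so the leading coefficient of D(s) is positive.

The answer is (-8*s^6 - 24*s^5 + 46*s^4 + 8*s^3 - 142*s^2 + 105*s - 17)/(8*s^5 + 32*s^4 - 22*s^3 - 70*s^2 + 68*s - 16).

Reasoning:
[1] parallel reduction of H2, H3: (7*s - 5)/(4*s^2 - 6*s + 2)
[2] reduce the feedback loop with forward H4 and return H5: 1/(s + 4)
[3] reduce the series chain H1, (H2+H3), [H4/(1+H4*H5)]: (14*s^2 - 31*s + 15)/(8*s^5 + 32*s^4 - 22*s^3 - 70*s^2 + 68*s - 16)
[4] reduce the parallel group (H1*(H2+H3)*[H4/(1+H4*H5)]), H6, H7, giving the overall T(s)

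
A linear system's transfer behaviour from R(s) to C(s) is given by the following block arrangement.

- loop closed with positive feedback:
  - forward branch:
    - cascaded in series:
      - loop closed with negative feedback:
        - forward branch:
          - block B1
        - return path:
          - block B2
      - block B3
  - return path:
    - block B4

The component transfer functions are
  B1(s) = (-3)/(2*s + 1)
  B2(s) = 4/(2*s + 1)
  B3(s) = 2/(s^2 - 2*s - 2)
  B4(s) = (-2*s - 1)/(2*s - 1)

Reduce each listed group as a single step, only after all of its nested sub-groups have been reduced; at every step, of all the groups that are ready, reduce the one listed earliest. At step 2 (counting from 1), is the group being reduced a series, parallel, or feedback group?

Reducing step by step:

Step 1: apply the feedback formula to B1, B2
Step 2: reduce the series chain [B1/(1+B1*B2)], B3
Step 3: feedback reduction of ([B1/(1+B1*B2)]*B3), B4
So the answer for step 2 is series.

Answer: series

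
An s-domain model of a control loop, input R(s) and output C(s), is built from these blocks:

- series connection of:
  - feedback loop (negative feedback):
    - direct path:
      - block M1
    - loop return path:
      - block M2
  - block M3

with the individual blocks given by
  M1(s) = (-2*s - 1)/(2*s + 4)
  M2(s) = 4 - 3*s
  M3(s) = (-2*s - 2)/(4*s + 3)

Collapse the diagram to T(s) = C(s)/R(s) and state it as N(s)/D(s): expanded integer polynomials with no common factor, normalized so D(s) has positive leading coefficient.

Step 1: apply the feedback formula to M1, M2 -> (-2*s - 1)/(6*s^2 - 3*s)
Step 2: multiply [M1/(1+M1*M2)], M3 (series): this yields T(s), and no further normalization is needed

Therefore the answer is (4*s^2 + 6*s + 2)/(24*s^3 + 6*s^2 - 9*s).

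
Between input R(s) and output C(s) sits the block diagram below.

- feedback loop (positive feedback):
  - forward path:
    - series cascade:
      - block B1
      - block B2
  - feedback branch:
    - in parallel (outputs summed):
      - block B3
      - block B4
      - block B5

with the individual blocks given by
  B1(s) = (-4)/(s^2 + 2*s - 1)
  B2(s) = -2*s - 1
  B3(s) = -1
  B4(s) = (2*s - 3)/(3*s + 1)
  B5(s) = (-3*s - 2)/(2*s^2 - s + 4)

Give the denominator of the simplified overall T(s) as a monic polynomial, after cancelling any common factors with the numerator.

(1) combine B1, B2 in series; result (8*s + 4)/(s^2 + 2*s - 1)
(2) add B3, B4, B5 (parallel); result (-2*s^3 - 16*s^2 - 9*s - 18)/(6*s^3 - s^2 + 11*s + 4)
(3) close the feedback loop around (B1*B2), (B3+B4+B5); result (48*s^4 + 16*s^3 + 84*s^2 + 76*s + 16)/(6*s^5 + 27*s^4 + 139*s^3 + 163*s^2 + 177*s + 68)
No further cancellation is possible in the step-3 result, so that is T(s). Its denominator becomes monic after dividing by the leading coefficient 6.

Therefore the answer is s^5 + 9*s^4/2 + 139*s^3/6 + 163*s^2/6 + 59*s/2 + 34/3.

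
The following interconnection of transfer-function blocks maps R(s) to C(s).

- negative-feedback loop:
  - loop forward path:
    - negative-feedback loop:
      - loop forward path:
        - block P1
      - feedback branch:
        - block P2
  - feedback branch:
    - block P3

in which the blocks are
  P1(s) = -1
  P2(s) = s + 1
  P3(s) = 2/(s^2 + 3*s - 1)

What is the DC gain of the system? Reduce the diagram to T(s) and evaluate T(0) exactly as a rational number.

The answer is -1/2.

Reasoning:
Step 1: collapse the loop (P1 forward, P2 return) -> 1/s
Step 2: close the feedback loop around [P1/(1+P1*P2)], P3 -> (s^2 + 3*s - 1)/(s^3 + 3*s^2 - s + 2)
Evaluating the step-2 result (the overall T(s)) at s = 0 gives T(0) = -1/2.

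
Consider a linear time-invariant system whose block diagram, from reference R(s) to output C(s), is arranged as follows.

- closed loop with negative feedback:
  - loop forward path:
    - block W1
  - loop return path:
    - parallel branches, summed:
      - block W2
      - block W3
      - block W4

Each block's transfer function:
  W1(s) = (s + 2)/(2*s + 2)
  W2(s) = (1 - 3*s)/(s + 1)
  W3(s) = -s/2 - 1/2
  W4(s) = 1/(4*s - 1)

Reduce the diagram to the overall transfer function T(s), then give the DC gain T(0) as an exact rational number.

Step 1 - reduce the parallel group W2, W3, W4 = (-4*s^3 - 31*s^2 + 14*s + 1)/(8*s^2 + 6*s - 2)
Step 2 - feedback reduction of W1, (W2+W3+W4) = (-8*s^3 - 22*s^2 - 10*s + 4)/(4*s^4 + 23*s^3 + 20*s^2 - 37*s + 2)
The step-2 result is T(s). Setting s = 0: T(0) = 4/2 = 2.

Therefore the answer is 2.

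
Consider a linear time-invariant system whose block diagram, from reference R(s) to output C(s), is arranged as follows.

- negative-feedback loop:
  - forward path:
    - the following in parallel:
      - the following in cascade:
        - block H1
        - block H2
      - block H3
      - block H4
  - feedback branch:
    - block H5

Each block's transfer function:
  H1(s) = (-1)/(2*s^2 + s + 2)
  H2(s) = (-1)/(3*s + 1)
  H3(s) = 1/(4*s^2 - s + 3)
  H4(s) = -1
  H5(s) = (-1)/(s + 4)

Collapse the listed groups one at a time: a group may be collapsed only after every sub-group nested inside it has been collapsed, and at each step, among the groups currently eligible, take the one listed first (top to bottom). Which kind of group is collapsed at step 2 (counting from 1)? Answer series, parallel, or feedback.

1. reduce the series chain H1, H2
2. parallel reduction of (H1*H2), H3, H4
3. feedback reduction of ((H1*H2)+H3+H4), H5
So the answer for step 2 is parallel.

Final answer: parallel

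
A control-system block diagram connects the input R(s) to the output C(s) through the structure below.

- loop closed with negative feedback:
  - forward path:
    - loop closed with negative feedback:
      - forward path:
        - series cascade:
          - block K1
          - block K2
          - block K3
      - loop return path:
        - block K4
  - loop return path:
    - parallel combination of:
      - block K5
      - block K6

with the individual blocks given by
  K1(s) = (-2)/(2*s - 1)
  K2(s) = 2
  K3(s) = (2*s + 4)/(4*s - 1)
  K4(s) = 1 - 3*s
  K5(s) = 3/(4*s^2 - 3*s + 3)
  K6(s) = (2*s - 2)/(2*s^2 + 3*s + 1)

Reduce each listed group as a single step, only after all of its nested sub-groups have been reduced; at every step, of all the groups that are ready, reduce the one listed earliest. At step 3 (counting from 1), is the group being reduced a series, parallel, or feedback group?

[1] multiply K1, K2, K3 (series)
[2] feedback reduction of (K1*K2*K3), K4
[3] combine K5, K6 in parallel
[4] apply the feedback formula to [(K1*K2*K3)/(1+(K1*K2*K3)*K4)], (K5+K6)
The group at step 3 is a parallel group.

Answer: parallel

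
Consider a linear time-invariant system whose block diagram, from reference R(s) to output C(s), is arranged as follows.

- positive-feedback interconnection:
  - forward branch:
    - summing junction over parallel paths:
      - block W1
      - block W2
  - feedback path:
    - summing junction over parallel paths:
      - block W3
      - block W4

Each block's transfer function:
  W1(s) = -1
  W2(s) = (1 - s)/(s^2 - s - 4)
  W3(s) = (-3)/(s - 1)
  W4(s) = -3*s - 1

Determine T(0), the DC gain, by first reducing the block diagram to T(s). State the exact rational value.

Step 1: reduce the parallel group W1, W2 gives (5 - s^2)/(s^2 - s - 4)
Step 2: add W3, W4 (parallel) gives (-3*s^2 + 2*s - 2)/(s - 1)
Step 3: feedback reduction of (W1+W2), (W3+W4) gives (s^3 - s^2 - 5*s + 5)/(3*s^4 - 3*s^3 - 11*s^2 + 13*s - 14)
DC gain: substitute s = 0 into T(s) from step 3: T(0) = 5/(-14) = -5/14.

Answer: -5/14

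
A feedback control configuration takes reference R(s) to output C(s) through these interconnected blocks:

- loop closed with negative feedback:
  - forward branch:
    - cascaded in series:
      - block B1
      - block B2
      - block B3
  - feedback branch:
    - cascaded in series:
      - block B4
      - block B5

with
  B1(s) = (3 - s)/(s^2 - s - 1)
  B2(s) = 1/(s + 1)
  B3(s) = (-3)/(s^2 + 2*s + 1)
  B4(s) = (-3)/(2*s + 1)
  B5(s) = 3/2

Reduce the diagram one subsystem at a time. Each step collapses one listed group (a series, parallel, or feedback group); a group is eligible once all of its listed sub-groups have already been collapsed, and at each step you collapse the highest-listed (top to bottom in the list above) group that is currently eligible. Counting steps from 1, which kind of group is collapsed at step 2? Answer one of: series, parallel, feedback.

The answer is series.

Reasoning:
Step 1: reduce the series chain B1, B2, B3
Step 2: multiply B4, B5 (series)
Step 3: collapse the loop ((B1*B2*B3) forward, (B4*B5) return)
At step 2 the group reduced is series.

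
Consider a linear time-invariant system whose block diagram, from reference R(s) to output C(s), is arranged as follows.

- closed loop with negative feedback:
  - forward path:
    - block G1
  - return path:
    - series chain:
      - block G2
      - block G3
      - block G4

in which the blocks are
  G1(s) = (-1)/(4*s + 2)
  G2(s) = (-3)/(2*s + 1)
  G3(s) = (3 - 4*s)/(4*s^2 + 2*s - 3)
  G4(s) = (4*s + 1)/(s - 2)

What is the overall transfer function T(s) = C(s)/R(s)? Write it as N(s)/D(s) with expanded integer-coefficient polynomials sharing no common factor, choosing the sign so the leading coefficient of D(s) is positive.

Step 1 - series reduction of G2, G3, G4, giving (48*s^2 - 24*s - 9)/(8*s^4 - 8*s^3 - 20*s^2 + 5*s + 6)
Step 2 - feedback reduction of G1, (G2*G3*G4): this yields T(s), and no further normalization is needed

Therefore the answer is (-8*s^4 + 8*s^3 + 20*s^2 - 5*s - 6)/(32*s^5 - 16*s^4 - 96*s^3 - 68*s^2 + 58*s + 21).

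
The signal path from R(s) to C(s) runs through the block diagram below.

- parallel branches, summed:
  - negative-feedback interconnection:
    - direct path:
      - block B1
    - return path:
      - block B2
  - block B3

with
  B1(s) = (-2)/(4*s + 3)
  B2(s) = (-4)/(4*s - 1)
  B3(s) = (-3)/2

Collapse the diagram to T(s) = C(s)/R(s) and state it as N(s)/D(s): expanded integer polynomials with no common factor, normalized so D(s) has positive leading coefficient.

Reducing step by step:

Step 1 - collapse the loop (B1 forward, B2 return), giving (2 - 8*s)/(16*s^2 + 8*s + 5)
Step 2 - sum the parallel branches [B1/(1+B1*B2)], B3; the result is T(s) itself (integer coefficients, no common factor, positive leading denominator coefficient)

Answer: (-48*s^2 - 40*s - 11)/(32*s^2 + 16*s + 10)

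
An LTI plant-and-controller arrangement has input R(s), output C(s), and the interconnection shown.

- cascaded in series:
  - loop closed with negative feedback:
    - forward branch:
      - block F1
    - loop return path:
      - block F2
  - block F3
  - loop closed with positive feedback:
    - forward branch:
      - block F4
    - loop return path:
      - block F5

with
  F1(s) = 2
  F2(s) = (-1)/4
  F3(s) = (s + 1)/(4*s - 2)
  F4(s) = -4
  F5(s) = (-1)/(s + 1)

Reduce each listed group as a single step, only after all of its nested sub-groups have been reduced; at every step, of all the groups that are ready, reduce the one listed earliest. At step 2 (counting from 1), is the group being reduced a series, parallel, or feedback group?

Answer: feedback

Working:
(1) close the feedback loop around F1, F2
(2) collapse the loop (F4 forward, F5 return)
(3) reduce the series chain [F1/(1+F1*F2)], F3, [F4/(1-F4*F5)]
The group at step 2 is a feedback group.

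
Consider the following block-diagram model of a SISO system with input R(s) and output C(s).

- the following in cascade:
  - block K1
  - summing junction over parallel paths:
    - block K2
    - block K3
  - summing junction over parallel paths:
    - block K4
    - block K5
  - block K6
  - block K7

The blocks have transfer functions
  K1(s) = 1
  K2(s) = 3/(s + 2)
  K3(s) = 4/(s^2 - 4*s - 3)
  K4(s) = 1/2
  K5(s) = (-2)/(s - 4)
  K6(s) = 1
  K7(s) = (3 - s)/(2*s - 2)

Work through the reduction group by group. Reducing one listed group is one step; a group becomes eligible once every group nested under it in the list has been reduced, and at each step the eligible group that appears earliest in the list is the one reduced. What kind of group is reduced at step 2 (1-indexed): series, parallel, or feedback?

Step 1. combine K2, K3 in parallel
Step 2. sum the parallel branches K4, K5
Step 3. series reduction of K1, (K2+K3), (K4+K5), K6, K7
At step 2 the group reduced is parallel.

Therefore the answer is parallel.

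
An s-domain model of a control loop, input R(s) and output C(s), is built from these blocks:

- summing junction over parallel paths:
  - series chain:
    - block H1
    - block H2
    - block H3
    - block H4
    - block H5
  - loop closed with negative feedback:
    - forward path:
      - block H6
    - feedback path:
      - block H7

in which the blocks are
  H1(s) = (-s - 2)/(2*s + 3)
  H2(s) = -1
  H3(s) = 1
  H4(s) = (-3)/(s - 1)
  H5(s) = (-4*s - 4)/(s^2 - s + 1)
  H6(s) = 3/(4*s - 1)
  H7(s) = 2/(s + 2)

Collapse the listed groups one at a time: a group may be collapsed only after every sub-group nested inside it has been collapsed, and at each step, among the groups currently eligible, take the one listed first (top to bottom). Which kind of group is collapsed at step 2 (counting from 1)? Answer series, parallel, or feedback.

The answer is feedback.

Reasoning:
[1] cascade H1, H2, H3, H4, H5
[2] reduce the feedback loop with forward H6 and return H7
[3] add (H1*H2*H3*H4*H5), [H6/(1+H6*H7)] (parallel)
Step 2 collapses a feedback group.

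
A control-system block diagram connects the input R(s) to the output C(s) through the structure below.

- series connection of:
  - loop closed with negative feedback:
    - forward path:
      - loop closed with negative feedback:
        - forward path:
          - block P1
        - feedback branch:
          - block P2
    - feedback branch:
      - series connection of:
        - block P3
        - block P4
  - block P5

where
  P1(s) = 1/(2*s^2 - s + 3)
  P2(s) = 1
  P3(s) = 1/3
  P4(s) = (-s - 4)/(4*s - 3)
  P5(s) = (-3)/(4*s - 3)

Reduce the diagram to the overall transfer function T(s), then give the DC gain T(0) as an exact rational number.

(1) close the feedback loop around P1, P2; result 1/(2*s^2 - s + 4)
(2) multiply P3, P4 (series); result (-s - 4)/(12*s - 9)
(3) collapse the loop ([P1/(1+P1*P2)] forward, (P3*P4) return); result (12*s - 9)/(24*s^3 - 30*s^2 + 56*s - 40)
(4) reduce the series chain [[P1/(1+P1*P2)]/(1+[P1/(1+P1*P2)]*(P3*P4))], P5; result (-9)/(24*s^3 - 30*s^2 + 56*s - 40)
That last expression is T(s); at s = 0 only the constant terms survive, so T(0) = -9/(-40) = 9/40.

Therefore the answer is 9/40.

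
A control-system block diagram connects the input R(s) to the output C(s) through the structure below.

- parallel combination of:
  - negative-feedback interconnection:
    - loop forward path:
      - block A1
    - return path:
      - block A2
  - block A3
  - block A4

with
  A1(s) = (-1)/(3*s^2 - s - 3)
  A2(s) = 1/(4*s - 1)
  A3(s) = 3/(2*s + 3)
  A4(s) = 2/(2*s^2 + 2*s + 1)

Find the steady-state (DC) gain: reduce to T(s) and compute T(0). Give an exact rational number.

Answer: 7/2

Working:
Step 1: feedback reduction of A1, A2 -> (1 - 4*s)/(12*s^3 - 7*s^2 - 11*s + 2)
Step 2: parallel reduction of [A1/(1+A1*A2)], A3, A4 -> (72*s^5 + 62*s^4 - 64*s^3 - 183*s^2 - 83*s + 21)/(48*s^6 + 92*s^5 - 18*s^4 - 122*s^3 - 89*s^2 - 17*s + 6)
DC gain: substitute s = 0 into T(s) from step 2: T(0) = 21/6 = 7/2.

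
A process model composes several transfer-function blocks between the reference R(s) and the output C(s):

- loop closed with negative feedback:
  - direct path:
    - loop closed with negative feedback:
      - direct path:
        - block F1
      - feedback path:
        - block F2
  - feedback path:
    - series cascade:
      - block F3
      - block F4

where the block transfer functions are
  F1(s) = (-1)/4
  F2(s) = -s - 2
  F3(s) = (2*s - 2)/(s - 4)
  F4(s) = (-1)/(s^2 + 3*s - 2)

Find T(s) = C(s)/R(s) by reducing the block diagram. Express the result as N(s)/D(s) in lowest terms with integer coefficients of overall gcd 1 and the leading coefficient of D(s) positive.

The answer is (-s^3 + s^2 + 14*s - 8)/(s^4 + 5*s^3 - 20*s^2 - 74*s + 46).

Reasoning:
[1] feedback reduction of F1, F2 = (-1)/(s + 6)
[2] cascade F3, F4 = (2 - 2*s)/(s^3 - s^2 - 14*s + 8)
[3] apply the feedback formula to [F1/(1+F1*F2)], (F3*F4); the result is T(s) itself (integer coefficients, no common factor, positive leading denominator coefficient)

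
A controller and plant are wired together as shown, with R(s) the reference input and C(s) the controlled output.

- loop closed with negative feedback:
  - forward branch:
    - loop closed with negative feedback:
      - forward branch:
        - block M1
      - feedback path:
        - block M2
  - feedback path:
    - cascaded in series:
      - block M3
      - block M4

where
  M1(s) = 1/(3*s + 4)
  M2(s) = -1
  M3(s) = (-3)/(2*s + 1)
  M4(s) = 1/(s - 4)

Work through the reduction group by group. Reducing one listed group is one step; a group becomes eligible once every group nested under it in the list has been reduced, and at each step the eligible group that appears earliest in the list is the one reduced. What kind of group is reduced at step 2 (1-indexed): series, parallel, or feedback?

(1) feedback reduction of M1, M2
(2) combine M3, M4 in series
(3) collapse the loop ([M1/(1+M1*M2)] forward, (M3*M4) return)
At step 2 the group reduced is series.

Hence the answer: series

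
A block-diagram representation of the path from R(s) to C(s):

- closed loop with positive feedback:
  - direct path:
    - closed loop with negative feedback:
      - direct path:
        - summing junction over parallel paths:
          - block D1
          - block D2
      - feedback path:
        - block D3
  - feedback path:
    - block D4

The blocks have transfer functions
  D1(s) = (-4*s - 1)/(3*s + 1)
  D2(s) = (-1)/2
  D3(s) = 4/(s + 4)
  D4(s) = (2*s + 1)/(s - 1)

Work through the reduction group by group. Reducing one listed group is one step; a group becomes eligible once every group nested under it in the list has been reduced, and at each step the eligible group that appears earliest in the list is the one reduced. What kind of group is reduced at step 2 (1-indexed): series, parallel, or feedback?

Reducing step by step:

1. sum the parallel branches D1, D2
2. close the feedback loop around (D1+D2), D3
3. feedback reduction of [(D1+D2)/(1+(D1+D2)*D3)], D4
The group at step 2 is a feedback group.

Answer: feedback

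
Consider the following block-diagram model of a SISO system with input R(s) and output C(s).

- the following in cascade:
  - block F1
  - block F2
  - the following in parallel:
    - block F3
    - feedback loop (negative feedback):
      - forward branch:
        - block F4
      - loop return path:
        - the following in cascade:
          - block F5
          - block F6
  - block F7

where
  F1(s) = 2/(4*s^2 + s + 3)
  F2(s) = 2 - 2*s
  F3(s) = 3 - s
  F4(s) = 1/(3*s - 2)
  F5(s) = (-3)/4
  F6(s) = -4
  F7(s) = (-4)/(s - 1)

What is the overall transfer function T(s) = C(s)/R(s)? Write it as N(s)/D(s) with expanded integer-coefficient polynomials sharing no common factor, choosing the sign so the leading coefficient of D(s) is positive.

The answer is (-48*s^2 + 128*s + 64)/(12*s^3 + 7*s^2 + 10*s + 3).

Reasoning:
Step 1 - cascade F5, F6: 3
Step 2 - collapse the loop (F4 forward, (F5*F6) return): 1/(3*s + 1)
Step 3 - reduce the parallel group F3, [F4/(1+F4*(F5*F6))]: (-3*s^2 + 8*s + 4)/(3*s + 1)
Step 4 - combine F1, F2, (F3+[F4/(1+F4*(F5*F6))]), F7 in series - this is the overall T(s), already in the required normalized form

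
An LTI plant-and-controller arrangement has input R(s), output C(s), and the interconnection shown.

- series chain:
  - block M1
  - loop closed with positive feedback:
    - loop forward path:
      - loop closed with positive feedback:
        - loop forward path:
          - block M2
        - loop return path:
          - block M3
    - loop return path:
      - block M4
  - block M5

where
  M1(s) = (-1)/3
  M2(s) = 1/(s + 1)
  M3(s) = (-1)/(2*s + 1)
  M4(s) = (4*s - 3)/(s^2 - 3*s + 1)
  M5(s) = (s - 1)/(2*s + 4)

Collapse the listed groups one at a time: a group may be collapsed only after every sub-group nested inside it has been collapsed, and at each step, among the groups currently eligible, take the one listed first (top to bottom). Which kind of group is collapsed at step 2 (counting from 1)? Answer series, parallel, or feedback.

Answer: feedback

Working:
[1] feedback reduction of M2, M3
[2] feedback reduction of [M2/(1-M2*M3)], M4
[3] combine M1, [[M2/(1-M2*M3)]/(1-[M2/(1-M2*M3)]*M4)], M5 in series
Step 2: feedback.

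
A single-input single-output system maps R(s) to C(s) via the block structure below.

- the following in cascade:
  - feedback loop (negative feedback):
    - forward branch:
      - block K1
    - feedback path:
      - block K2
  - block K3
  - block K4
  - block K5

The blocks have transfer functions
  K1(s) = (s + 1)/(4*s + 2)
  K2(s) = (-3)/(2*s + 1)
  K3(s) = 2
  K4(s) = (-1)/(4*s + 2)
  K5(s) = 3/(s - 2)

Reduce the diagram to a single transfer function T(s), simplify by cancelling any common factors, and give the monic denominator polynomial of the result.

(1) feedback reduction of K1, K2: (2*s^2 + 3*s + 1)/(8*s^2 + 5*s - 1)
(2) series reduction of [K1/(1+K1*K2)], K3, K4, K5: (-3*s - 3)/(8*s^3 - 11*s^2 - 11*s + 2)
Step 2 gives the fully reduced T(s), with no common factor left to cancel. The denominator's leading coefficient is 8, so divide each of its coefficients by 8 to get the monic form.

Final answer: s^3 - 11*s^2/8 - 11*s/8 + 1/4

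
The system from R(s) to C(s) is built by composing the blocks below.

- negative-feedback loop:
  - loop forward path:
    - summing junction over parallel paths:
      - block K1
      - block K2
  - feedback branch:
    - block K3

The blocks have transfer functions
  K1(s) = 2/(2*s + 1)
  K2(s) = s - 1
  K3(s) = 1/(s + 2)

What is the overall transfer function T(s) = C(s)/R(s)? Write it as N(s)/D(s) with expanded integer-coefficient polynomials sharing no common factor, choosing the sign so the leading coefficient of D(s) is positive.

Reducing step by step:

Step 1. reduce the parallel group K1, K2 = (2*s^2 - s + 1)/(2*s + 1)
Step 2. apply the feedback formula to (K1+K2), K3, giving the overall T(s)

Answer: (2*s^3 + 3*s^2 - s + 2)/(4*s^2 + 4*s + 3)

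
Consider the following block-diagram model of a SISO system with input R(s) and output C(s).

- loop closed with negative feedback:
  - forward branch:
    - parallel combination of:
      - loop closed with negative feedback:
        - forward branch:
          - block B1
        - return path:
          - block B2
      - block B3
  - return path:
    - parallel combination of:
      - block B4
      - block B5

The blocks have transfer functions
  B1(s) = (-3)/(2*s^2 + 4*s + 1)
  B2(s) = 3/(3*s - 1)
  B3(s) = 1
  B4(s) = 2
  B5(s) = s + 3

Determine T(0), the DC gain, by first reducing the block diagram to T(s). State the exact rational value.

Answer: 7/45

Working:
Step 1 - reduce the feedback loop with forward B1 and return B2; result (3 - 9*s)/(6*s^3 + 10*s^2 - s - 10)
Step 2 - reduce the parallel group [B1/(1+B1*B2)], B3; result (6*s^3 + 10*s^2 - 10*s - 7)/(6*s^3 + 10*s^2 - s - 10)
Step 3 - combine B4, B5 in parallel; result s + 5
Step 4 - apply the feedback formula to ([B1/(1+B1*B2)]+B3), (B4+B5); result (6*s^3 + 10*s^2 - 10*s - 7)/(6*s^4 + 46*s^3 + 50*s^2 - 58*s - 45)
The step-4 result is T(s). Setting s = 0: T(0) = -7/(-45) = 7/45.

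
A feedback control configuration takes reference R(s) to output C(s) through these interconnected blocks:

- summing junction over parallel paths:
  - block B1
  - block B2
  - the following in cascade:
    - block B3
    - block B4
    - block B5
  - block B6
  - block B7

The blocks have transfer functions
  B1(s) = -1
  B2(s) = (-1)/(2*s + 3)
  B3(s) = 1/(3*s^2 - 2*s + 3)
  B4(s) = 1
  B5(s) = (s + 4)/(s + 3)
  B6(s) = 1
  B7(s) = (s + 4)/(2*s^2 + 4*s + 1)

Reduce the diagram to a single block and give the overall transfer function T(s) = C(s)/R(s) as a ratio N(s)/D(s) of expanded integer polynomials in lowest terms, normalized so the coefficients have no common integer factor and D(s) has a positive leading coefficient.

Step 1. reduce the series chain B3, B4, B5, giving (s + 4)/(3*s^3 + 7*s^2 - 3*s + 9)
Step 2. sum the parallel branches B1, B2, (B3*B4*B5), B6, B7 - this is the overall T(s), already in the required normalized form

Answer: (25*s^4 + 112*s^3 + 126*s^2 + 89*s + 111)/(12*s^6 + 70*s^5 + 128*s^4 + 101*s^3 + 105*s^2 + 117*s + 27)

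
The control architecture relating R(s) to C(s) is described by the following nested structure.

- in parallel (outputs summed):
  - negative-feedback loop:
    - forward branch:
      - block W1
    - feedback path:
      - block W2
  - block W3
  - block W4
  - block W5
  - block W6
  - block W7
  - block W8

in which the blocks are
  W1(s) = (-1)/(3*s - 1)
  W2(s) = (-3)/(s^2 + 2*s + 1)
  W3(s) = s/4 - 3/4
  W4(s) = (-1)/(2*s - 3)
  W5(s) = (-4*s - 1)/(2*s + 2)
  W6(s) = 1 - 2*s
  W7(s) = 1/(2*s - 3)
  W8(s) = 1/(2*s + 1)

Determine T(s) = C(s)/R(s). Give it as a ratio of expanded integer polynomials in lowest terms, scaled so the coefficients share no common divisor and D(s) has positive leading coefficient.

Reducing step by step:

(1) feedback reduction of W1, W2 gives (-s^2 - 2*s - 1)/(3*s^3 + 5*s^2 + s + 2)
(2) add [W1/(1+W1*W2)], W3, W4, W5, W6, W7, W8 (parallel): this yields T(s), and no further normalization is needed

Answer: (-42*s^6 - 175*s^5 - 233*s^4 - 142*s^3 - 103*s^2 - 41*s + 2)/(24*s^5 + 76*s^4 + 80*s^3 + 48*s^2 + 28*s + 8)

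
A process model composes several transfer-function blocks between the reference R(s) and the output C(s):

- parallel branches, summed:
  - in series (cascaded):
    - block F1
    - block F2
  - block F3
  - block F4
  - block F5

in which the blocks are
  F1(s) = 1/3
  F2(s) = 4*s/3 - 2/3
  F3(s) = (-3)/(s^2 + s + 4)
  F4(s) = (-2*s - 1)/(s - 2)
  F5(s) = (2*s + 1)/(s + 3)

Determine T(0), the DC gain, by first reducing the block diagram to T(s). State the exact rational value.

First reduce the diagram to T(s).

Step 1. cascade F1, F2 -> 4*s/9 - 2/9
Step 2. add (F1*F2), F3, F4, F5 (parallel) -> (4*s^5 + 6*s^4 - 98*s^3 - 168*s^2 - 524*s + 30)/(9*s^4 + 18*s^3 - 9*s^2 - 18*s - 216)
DC gain: substitute s = 0 into T(s) from step 2: T(0) = 30/(-216) = -5/36.

Answer: -5/36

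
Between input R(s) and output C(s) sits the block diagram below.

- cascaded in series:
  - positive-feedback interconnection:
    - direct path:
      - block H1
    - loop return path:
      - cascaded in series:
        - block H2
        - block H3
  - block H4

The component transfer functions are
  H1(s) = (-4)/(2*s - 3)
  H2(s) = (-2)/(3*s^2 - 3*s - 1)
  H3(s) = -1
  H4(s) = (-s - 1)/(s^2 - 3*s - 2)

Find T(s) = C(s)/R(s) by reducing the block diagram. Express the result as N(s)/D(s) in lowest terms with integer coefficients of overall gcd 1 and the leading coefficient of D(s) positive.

The answer is (12*s^3 - 16*s - 4)/(6*s^5 - 33*s^4 + 40*s^3 + 20*s^2 - 47*s - 22).

Reasoning:
Step 1 - combine H2, H3 in series -> 2/(3*s^2 - 3*s - 1)
Step 2 - close the feedback loop around H1, (H2*H3) -> (-12*s^2 + 12*s + 4)/(6*s^3 - 15*s^2 + 7*s + 11)
Step 3 - reduce the series chain [H1/(1-H1*(H2*H3))], H4, giving the overall T(s)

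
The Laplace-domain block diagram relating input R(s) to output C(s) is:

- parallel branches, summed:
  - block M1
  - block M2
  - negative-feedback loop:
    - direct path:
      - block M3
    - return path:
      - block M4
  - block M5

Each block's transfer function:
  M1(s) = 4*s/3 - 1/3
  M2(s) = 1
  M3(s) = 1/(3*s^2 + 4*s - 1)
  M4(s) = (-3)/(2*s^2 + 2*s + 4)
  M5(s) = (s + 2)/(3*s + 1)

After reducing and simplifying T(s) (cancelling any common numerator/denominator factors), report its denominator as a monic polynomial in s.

The answer is s^5 + 8*s^4/3 + 34*s^3/9 + 10*s^2/3 - 7*s/18 - 7/18.

Reasoning:
(1) reduce the feedback loop with forward M3 and return M4 -> (2*s^2 + 2*s + 4)/(6*s^4 + 14*s^3 + 18*s^2 + 14*s - 7)
(2) combine M1, M2, [M3/(1+M3*M4)], M5 in parallel -> (72*s^6 + 246*s^5 + 446*s^4 + 532*s^3 + 266*s^2 + 63*s - 44)/(54*s^5 + 144*s^4 + 204*s^3 + 180*s^2 - 21*s - 21)
T(s) is the step-2 result (common factors already cancelled). Leading coefficient of the denominator: 54. Divide through by 54 for the monic polynomial.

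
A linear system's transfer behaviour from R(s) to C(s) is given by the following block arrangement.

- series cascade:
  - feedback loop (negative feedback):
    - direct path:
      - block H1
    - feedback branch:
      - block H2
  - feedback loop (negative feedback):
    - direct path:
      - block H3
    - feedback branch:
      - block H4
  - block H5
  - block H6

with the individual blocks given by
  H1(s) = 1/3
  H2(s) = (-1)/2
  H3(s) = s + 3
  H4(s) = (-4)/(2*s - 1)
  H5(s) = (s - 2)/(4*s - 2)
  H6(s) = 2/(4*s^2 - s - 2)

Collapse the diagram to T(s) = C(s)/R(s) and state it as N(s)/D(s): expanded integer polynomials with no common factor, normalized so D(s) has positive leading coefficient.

The answer is (-2*s^2 - 2*s + 12)/(40*s^3 + 250*s^2 - 85*s - 130).

Reasoning:
(1) collapse the loop (H1 forward, H2 return) -> 2/5
(2) collapse the loop (H3 forward, H4 return) -> (-2*s^2 - 5*s + 3)/(2*s + 13)
(3) series reduction of [H1/(1+H1*H2)], [H3/(1+H3*H4)], H5, H6: this yields T(s), and no further normalization is needed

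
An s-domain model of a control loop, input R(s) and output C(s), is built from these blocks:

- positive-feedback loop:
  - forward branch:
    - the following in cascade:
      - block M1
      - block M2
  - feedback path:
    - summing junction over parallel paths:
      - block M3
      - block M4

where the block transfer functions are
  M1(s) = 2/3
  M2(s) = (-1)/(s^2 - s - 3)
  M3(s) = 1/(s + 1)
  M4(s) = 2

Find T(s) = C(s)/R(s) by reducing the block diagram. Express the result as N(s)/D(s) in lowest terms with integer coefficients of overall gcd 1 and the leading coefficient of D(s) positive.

(1) multiply M1, M2 (series) gives (-2)/(3*s^2 - 3*s - 9)
(2) reduce the parallel group M3, M4 gives (2*s + 3)/(s + 1)
(3) reduce the feedback loop with forward (M1*M2) and return (M3+M4), which is the overall transfer function T(s) = C(s)/R(s) in lowest terms

Hence the answer: (-2*s - 2)/(3*s^3 - 8*s - 3)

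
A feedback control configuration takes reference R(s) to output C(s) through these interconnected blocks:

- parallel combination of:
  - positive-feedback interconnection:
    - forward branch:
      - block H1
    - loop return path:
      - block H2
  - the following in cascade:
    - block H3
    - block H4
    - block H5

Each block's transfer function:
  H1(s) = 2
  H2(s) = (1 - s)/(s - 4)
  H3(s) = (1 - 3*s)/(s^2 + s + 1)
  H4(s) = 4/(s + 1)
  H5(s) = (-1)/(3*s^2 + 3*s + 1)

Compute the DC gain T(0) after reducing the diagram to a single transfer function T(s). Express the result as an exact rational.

The answer is -8/3.

Reasoning:
1. apply the feedback formula to H1, H2: (2*s - 8)/(3*s - 6)
2. series reduction of H3, H4, H5: (12*s - 4)/(3*s^5 + 9*s^4 + 13*s^3 + 11*s^2 + 5*s + 1)
3. add [H1/(1-H1*H2)], (H3*H4*H5) (parallel): (6*s^6 - 6*s^5 - 46*s^4 - 82*s^3 - 42*s^2 - 122*s + 16)/(9*s^6 + 9*s^5 - 15*s^4 - 45*s^3 - 51*s^2 - 27*s - 6)
That last expression is T(s); at s = 0 only the constant terms survive, so T(0) = 16/(-6) = -8/3.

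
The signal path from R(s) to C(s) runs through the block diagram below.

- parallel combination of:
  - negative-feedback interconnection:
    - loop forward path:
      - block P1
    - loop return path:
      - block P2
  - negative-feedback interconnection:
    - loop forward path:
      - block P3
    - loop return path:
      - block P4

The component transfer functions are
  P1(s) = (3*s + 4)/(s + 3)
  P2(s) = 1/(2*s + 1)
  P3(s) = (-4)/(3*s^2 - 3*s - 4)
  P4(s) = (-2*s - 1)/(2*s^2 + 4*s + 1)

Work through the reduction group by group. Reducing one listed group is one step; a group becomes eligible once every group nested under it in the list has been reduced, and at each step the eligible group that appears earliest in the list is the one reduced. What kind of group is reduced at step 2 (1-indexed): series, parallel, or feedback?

[1] reduce the feedback loop with forward P1 and return P2
[2] feedback reduction of P3, P4
[3] sum the parallel branches [P1/(1+P1*P2)], [P3/(1+P3*P4)]
Step 2 collapses a feedback group.

Therefore the answer is feedback.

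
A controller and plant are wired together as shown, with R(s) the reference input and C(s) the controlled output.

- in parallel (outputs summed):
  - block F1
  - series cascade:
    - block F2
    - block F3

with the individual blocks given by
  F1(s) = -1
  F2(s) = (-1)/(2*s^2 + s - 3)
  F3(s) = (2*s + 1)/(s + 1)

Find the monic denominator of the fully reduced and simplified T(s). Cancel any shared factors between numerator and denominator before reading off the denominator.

(1) series reduction of F2, F3; result (-2*s - 1)/(2*s^3 + 3*s^2 - 2*s - 3)
(2) reduce the parallel group F1, (F2*F3); result (-2*s^3 - 3*s^2 + 2)/(2*s^3 + 3*s^2 - 2*s - 3)
T(s) is the step-2 result (common factors already cancelled). Leading coefficient of the denominator: 2. Divide through by 2 for the monic polynomial.

Therefore the answer is s^3 + 3*s^2/2 - s - 3/2.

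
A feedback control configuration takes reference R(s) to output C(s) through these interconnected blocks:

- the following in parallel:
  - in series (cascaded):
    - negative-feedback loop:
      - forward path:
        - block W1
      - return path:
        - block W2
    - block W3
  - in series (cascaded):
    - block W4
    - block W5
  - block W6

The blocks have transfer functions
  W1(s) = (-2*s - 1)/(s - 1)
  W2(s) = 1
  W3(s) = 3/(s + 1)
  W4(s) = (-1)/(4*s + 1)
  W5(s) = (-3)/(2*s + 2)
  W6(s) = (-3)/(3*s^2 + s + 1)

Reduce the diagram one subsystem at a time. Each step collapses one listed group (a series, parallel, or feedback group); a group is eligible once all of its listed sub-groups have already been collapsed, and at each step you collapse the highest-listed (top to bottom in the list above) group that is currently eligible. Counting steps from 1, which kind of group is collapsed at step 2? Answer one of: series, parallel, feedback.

Answer: series

Working:
Step 1. feedback reduction of W1, W2
Step 2. series reduction of [W1/(1+W1*W2)], W3
Step 3. series reduction of W4, W5
Step 4. combine ([W1/(1+W1*W2)]*W3), (W4*W5), W6 in parallel
The group at step 2 is a series group.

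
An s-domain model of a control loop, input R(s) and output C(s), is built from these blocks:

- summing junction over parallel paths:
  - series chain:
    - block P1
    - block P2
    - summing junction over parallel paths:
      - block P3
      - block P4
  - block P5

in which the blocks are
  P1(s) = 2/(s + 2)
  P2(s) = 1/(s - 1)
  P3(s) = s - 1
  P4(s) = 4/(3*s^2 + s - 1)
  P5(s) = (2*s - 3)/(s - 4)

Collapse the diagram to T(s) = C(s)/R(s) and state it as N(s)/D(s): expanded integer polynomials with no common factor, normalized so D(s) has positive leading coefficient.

[1] parallel reduction of P3, P4: (3*s^3 - 2*s^2 - 2*s + 5)/(3*s^2 + s - 1)
[2] combine P1, P2, (P3+P4) in series: (6*s^3 - 4*s^2 - 4*s + 10)/(3*s^4 + 4*s^3 - 6*s^2 - 3*s + 2)
[3] add (P1*P2*(P3+P4)), P5 (parallel), giving the overall T(s)

Answer: (6*s^5 + 5*s^4 - 52*s^3 + 24*s^2 + 39*s - 46)/(3*s^5 - 8*s^4 - 22*s^3 + 21*s^2 + 14*s - 8)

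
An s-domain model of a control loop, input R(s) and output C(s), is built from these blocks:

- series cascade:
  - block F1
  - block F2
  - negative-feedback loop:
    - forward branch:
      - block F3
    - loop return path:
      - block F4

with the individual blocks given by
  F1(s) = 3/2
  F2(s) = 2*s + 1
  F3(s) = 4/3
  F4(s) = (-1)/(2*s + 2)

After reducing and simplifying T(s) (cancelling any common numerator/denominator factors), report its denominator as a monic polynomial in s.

Step 1: reduce the feedback loop with forward F3 and return F4 = (4*s + 4)/(3*s + 1)
Step 2: multiply F1, F2, [F3/(1+F3*F4)] (series) = (12*s^2 + 18*s + 6)/(3*s + 1)
Step 2 gives the fully reduced T(s), with no common factor left to cancel. The denominator's leading coefficient is 3, so divide each of its coefficients by 3 to get the monic form.

Therefore the answer is s + 1/3.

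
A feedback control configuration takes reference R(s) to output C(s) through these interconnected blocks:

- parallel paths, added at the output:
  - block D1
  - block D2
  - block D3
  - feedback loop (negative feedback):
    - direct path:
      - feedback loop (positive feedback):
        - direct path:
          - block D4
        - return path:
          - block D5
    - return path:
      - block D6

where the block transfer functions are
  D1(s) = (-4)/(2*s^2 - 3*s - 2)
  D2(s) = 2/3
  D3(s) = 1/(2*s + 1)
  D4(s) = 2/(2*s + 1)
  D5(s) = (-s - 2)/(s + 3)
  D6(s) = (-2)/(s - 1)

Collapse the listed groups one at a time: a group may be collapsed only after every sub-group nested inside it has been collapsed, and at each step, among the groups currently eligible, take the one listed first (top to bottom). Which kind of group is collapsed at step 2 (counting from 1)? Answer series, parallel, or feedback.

Answer: feedback

Working:
(1) apply the feedback formula to D4, D5
(2) reduce the feedback loop with forward [D4/(1-D4*D5)] and return D6
(3) parallel reduction of D1, D2, D3, [[D4/(1-D4*D5)]/(1+[D4/(1-D4*D5)]*D6)]
Step 2 collapses a feedback group.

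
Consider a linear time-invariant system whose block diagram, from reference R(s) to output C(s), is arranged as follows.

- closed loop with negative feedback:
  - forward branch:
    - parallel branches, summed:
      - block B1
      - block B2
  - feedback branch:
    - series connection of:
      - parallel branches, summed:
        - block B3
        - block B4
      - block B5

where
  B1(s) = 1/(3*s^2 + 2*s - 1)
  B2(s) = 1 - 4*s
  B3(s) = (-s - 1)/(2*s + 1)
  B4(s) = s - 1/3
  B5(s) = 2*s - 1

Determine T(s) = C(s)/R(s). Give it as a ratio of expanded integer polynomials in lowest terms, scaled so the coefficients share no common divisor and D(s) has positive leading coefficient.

The answer is (72*s^4 + 66*s^3 - 21*s^2 - 18*s)/(144*s^6 - 60*s^5 - 194*s^4 + 60*s^3 + 35*s^2 - 24*s + 3).

Reasoning:
Step 1 - reduce the parallel group B1, B2: (-12*s^3 - 5*s^2 + 6*s)/(3*s^2 + 2*s - 1)
Step 2 - add B3, B4 (parallel): (6*s^2 - 2*s - 4)/(6*s + 3)
Step 3 - combine (B3+B4), B5 in series: (12*s^3 - 10*s^2 - 6*s + 4)/(6*s + 3)
Step 4 - close the feedback loop around (B1+B2), ((B3+B4)*B5); the result is T(s) itself (integer coefficients, no common factor, positive leading denominator coefficient)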